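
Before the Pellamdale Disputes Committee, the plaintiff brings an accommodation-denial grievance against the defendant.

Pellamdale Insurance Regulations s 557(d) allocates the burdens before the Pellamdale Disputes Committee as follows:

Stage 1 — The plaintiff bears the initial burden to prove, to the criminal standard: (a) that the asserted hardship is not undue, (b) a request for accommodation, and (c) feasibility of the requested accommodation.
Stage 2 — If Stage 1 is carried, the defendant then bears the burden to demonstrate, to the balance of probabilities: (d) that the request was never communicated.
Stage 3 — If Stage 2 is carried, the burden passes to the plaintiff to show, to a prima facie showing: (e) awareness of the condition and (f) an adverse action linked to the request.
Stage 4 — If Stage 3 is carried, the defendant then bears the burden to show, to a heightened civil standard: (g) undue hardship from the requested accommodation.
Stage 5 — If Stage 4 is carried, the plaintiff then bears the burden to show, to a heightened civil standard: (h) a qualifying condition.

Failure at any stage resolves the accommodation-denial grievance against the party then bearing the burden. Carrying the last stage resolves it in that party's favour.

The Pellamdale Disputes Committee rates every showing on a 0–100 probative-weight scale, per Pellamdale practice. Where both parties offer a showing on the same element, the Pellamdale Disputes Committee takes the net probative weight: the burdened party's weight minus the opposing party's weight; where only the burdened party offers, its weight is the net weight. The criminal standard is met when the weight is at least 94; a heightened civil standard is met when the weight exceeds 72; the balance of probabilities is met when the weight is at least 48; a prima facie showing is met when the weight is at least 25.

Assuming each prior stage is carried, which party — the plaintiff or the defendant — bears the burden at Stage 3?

Stage 3's rule assigns the burden to the plaintiff (to a prima facie showing).

plaintiff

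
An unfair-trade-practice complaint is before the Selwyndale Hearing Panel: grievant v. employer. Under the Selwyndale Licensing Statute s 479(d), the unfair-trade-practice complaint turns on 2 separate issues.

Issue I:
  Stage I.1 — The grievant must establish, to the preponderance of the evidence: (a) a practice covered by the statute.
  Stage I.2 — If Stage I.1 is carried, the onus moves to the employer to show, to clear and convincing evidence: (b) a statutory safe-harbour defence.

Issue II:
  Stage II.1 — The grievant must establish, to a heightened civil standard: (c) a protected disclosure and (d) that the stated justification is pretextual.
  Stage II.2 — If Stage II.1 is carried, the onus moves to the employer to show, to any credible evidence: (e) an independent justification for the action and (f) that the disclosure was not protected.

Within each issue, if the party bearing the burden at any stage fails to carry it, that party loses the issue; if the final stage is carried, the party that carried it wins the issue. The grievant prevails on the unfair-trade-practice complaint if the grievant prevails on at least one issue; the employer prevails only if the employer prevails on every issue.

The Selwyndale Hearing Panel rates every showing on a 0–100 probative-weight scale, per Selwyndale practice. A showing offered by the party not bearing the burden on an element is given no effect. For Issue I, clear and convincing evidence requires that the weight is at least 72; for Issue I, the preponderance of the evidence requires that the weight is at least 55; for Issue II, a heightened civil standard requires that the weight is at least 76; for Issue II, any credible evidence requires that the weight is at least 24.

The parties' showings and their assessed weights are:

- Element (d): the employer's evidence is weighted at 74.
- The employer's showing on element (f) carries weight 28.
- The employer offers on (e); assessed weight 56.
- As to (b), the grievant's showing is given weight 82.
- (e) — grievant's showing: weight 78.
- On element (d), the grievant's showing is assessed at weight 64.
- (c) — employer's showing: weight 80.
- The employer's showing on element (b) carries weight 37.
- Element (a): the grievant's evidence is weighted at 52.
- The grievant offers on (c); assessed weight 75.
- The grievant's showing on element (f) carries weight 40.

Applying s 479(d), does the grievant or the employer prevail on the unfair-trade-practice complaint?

— Issue I —
Stage I.1 — burden on grievant; standard: the preponderance of the evidence (weight is at least 55).
    (a): 52 < 55 [not met]
  Stage I.1 not carried; the grievant fails its burden.
So the employer prevails on this issue.
— Issue II —
Stage II.1 — burden on grievant; standard: a heightened civil standard (weight is at least 76).
    (c): 75 (employer's 80 disregarded) < 76 [not met]
    (d): 64 (employer's 74 disregarded) < 76 [not met]
  Stage II.1 not carried; the grievant fails its burden.
The analysis ends at Stage II.1; the employer prevails on this issue.
Per-issue: Issue I → employer; Issue II → employer. The grievant must prevail on at least one issue; overall, the employer prevails.

employer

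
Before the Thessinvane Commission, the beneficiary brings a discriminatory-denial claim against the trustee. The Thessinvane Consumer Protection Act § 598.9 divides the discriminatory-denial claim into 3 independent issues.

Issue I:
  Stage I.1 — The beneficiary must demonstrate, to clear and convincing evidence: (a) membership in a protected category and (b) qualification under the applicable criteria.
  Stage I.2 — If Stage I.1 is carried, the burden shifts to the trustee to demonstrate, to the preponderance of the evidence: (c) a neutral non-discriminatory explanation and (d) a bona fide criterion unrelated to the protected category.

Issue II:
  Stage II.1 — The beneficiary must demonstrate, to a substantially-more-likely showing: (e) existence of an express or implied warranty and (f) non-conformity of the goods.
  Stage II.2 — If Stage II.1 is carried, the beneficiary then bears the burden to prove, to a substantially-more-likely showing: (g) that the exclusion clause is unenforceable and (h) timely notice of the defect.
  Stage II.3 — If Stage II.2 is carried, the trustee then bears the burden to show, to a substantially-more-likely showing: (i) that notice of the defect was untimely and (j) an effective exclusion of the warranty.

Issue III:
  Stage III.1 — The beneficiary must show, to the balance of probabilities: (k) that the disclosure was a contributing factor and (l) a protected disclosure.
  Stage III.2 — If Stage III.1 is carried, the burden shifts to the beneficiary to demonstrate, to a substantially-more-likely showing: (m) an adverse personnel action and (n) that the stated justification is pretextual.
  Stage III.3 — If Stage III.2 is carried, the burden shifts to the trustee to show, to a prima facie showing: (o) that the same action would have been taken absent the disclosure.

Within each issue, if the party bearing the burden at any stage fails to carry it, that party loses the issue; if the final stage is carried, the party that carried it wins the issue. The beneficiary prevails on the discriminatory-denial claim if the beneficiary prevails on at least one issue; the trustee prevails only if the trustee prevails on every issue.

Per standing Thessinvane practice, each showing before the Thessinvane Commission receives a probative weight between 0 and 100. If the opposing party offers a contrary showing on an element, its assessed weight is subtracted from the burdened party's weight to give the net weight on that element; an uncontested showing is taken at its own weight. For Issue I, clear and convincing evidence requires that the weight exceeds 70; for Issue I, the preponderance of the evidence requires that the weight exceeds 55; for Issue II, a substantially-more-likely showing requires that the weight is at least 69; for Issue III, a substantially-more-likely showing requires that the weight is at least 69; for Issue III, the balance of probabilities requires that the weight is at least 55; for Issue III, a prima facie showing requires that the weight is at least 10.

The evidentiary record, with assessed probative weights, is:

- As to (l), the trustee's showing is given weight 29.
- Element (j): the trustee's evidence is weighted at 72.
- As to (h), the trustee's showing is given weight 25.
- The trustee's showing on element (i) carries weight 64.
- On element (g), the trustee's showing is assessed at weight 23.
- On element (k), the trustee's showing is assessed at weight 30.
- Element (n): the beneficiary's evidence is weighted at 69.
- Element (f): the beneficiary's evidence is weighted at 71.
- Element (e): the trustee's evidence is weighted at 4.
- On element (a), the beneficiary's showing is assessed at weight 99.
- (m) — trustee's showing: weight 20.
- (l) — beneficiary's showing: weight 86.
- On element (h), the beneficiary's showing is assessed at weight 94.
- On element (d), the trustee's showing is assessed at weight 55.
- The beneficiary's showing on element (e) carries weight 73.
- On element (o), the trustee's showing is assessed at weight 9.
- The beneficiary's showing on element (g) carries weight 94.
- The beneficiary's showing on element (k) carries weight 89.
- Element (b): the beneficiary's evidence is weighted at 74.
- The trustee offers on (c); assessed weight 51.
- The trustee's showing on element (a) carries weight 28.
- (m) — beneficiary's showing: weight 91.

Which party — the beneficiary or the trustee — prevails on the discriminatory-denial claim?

— Issue I —
Stage I.1 — burden on beneficiary; standard: clear and convincing evidence (weight exceeds 70).
    (a): 99 − 28 = 71 > 70 [met]
    (b): 74 > 70 [met]
  All elements met. The burden passes to the trustee.
Stage I.2 — burden on trustee; standard: the preponderance of the evidence (weight exceeds 55).
    (c): 51 ≤ 55 [not met]
    (d): 55 ≤ 55 [not met]
  Stage I.2 not carried; the trustee fails its burden.
The beneficiary prevails on this issue.
— Issue II —
Stage II.1 — burden on beneficiary; standard: a substantially-more-likely showing (weight is at least 69).
    (e): 73 − 4 = 69 ≥ 69 [met]
    (f): 71 ≥ 69 [met]
  Stage II.1 is satisfied; the beneficiary continues to bear the burden.
Stage II.2 — burden on beneficiary; standard: a substantially-more-likely showing (weight is at least 69).
    (g): 94 − 23 = 71 ≥ 69 [met]
    (h): 94 − 25 = 69 ≥ 69 [met]
  The beneficiary carries Stage II.2; the trustee now bears the burden.
Stage II.3 — burden on trustee; standard: a substantially-more-likely showing (weight is at least 69).
    (i): 64 < 69 [not met]
    (j): 72 ≥ 69 [met]
  Not every element is met, so the trustee fails to carry Stage II.3.
The analysis ends at Stage II.3; the beneficiary prevails on this issue.
— Issue III —
Stage III.1 — burden on beneficiary; standard: the balance of probabilities (weight is at least 55).
    (k): 89 − 30 = 59 ≥ 55 [met]
    (l): 86 − 29 = 57 ≥ 55 [met]
  Stage III.1 carried; the burden remains with the beneficiary.
Stage III.2 — burden on beneficiary; standard: a substantially-more-likely showing (weight is at least 69).
    (m): 91 − 20 = 71 ≥ 69 [met]
    (n): 69 ≥ 69 [met]
  The beneficiary carries Stage III.2; the trustee now bears the burden.
Stage III.3 — burden on trustee; standard: a prima facie showing (weight is at least 10).
    (o): 9 < 10 [not met]
  The trustee does not carry Stage III.3.
The beneficiary prevails on this issue.
Per-issue: Issue I → beneficiary; Issue II → beneficiary; Issue III → beneficiary. The beneficiary must prevail on at least one issue; overall, the beneficiary prevails.

beneficiary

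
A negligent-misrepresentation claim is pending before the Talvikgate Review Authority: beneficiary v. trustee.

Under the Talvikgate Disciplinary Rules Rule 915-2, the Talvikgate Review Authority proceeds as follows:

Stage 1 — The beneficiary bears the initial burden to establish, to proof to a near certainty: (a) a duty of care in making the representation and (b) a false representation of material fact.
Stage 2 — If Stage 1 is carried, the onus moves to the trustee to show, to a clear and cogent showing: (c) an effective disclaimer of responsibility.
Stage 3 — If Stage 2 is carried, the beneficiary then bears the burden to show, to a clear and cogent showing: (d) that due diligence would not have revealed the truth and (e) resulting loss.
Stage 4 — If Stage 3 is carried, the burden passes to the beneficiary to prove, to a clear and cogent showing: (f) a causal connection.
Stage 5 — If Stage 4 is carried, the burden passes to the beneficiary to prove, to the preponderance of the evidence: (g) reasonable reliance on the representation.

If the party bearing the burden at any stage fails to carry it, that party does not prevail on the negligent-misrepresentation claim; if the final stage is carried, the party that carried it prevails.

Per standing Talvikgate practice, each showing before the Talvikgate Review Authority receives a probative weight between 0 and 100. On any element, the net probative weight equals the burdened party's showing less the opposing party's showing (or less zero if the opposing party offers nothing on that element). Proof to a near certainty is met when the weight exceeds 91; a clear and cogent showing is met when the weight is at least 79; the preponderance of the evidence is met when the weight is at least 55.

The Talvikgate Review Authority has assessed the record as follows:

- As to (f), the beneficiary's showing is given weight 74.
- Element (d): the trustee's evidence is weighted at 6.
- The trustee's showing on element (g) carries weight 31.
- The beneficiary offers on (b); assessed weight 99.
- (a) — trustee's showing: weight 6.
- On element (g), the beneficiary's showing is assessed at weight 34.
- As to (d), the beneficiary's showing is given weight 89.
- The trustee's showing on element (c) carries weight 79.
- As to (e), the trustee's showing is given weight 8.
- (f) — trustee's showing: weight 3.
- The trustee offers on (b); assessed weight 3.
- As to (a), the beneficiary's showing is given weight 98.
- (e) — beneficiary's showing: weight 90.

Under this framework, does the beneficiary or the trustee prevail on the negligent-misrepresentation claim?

trustee

Stage 1 (beneficiary, proof to a near certainty, weight exceeds 91): (a) net 98−6=92 > 91 — meets; (b) net 99−3=96 > 91 — meets.
  Stage 1 is satisfied; the onus moves to the trustee.
Stage 2 (trustee, a clear and cogent showing, weight is at least 79): (c) 79 ≥ 79 — meets.
  All elements met. The burden passes to the beneficiary.
Stage 3 (beneficiary, a clear and cogent showing, weight is at least 79): (d) net 89−6=83 ≥ 79 — meets; (e) net 90−8=82 ≥ 79 — meets.
  All elements met. The beneficiary retains the burden for Stage 4.
Stage 4 (beneficiary, a clear and cogent showing, weight is at least 79): (f) net 74−3=71 < 79 — fails.
  The beneficiary does not carry Stage 4.
The analysis ends at Stage 4; the trustee prevails.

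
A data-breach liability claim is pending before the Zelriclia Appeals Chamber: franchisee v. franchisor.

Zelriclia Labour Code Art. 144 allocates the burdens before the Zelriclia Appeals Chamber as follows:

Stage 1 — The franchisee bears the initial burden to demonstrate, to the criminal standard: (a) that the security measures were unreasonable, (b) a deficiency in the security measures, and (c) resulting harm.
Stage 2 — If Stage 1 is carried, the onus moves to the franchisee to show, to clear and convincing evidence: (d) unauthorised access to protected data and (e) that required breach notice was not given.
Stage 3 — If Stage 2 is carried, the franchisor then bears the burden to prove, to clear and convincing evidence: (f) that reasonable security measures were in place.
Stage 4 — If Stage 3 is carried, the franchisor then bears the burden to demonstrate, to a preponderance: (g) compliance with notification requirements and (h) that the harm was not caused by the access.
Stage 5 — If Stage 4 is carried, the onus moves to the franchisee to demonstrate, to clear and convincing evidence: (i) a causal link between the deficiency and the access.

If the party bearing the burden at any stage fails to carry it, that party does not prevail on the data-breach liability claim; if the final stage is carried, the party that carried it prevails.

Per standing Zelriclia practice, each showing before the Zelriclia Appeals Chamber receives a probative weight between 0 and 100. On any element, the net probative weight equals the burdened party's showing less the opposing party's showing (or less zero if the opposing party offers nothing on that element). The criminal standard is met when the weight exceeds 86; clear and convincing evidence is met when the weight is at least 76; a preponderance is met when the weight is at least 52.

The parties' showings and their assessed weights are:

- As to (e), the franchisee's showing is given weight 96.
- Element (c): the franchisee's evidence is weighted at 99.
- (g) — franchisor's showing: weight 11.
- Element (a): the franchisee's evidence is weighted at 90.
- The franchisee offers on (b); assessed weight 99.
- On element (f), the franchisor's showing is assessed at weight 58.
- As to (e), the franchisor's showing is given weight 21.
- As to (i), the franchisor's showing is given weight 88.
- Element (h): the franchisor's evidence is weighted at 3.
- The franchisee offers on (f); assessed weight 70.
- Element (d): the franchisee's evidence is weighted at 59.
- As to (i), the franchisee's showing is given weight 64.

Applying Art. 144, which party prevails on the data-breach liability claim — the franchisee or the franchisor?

franchisor

At Stage 1 the franchisee must meet the criminal standard (weight exceeds 86): on (a) the weight is 90, which does exceed 86, so (a) meets the standard; on (b) the weight is 99, > 86, so (b) meets the standard; on (c) the weight is 99, > 86, so (c) meets the standard.
  Stage 1 carried; the burden remains with the franchisee.
At Stage 2 the franchisee must meet clear and convincing evidence (weight is at least 76): on (d) the weight is 59, which does not reach 76, so (d) does not meet the standard; on (e) the weight is 96 less the opposing 21 gives net 75, < 76, so (e) does not meet the standard.
  The franchisee does not carry Stage 2.
The franchisor prevails.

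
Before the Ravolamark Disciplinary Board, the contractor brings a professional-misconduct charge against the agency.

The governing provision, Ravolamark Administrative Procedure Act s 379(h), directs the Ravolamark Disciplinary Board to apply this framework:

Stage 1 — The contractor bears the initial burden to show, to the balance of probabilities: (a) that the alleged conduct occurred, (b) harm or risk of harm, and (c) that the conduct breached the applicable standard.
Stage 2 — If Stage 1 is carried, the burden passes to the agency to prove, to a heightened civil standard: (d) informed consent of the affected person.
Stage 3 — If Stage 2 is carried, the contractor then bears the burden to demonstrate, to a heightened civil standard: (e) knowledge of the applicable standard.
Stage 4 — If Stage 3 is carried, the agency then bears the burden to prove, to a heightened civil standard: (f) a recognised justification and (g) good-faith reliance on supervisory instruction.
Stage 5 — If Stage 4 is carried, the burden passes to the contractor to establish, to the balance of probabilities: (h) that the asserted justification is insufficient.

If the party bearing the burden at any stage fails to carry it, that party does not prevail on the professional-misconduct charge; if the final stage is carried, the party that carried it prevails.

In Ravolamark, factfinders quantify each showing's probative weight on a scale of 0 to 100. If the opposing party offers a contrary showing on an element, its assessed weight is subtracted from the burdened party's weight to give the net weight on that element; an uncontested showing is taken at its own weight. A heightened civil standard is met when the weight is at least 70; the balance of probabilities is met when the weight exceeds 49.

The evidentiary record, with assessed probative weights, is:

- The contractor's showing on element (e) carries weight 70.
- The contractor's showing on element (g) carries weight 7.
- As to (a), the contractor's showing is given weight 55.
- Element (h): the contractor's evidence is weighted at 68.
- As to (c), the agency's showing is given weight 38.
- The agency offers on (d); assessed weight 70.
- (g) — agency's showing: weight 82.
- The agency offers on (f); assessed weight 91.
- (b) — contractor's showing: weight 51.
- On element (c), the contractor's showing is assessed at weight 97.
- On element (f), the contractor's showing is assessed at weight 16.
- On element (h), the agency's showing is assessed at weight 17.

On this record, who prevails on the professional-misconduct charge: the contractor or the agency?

Stage 1 (contractor, the balance of probabilities, weight exceeds 49): (a) 55 > 49 — meets; (b) 51 > 49 — meets; (c) net 97−38=59 > 49 — meets.
  All elements met. The burden passes to the agency.
Stage 2 (agency, a heightened civil standard, weight is at least 70): (d) 70 ≥ 70 — meets.
  The agency carries Stage 2; the contractor now bears the burden.
Stage 3 (contractor, a heightened civil standard, weight is at least 70): (e) 70 ≥ 70 — meets.
  Stage 3 carried; the burden shifts to the agency.
Stage 4 (agency, a heightened civil standard, weight is at least 70): (f) net 91−16=75 ≥ 70 — meets; (g) net 82−7=75 ≥ 70 — meets.
  Stage 4 is satisfied; the onus moves to the contractor.
Stage 5 (contractor, the balance of probabilities, weight exceeds 49): (h) net 68−17=51 > 49 — meets.
  Stage 5 carried; the final stage is satisfied.
With every stage satisfied, the contractor prevails.

contractor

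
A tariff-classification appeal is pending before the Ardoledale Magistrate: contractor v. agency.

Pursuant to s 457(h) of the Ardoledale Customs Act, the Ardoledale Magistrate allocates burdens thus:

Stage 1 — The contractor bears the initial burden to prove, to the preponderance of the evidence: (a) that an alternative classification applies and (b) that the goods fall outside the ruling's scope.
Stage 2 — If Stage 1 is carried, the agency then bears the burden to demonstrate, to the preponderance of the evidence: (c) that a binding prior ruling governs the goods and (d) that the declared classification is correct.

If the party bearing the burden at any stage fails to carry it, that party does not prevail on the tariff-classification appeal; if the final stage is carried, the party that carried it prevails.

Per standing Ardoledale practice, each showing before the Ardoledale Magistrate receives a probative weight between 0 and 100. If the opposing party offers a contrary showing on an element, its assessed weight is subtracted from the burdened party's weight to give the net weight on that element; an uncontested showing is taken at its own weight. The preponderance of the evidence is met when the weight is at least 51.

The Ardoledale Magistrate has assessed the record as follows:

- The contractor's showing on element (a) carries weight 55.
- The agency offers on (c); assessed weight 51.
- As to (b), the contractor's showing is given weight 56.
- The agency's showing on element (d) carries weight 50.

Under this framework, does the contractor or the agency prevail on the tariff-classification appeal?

contractor

Stage 1 (contractor, the preponderance of the evidence, weight is at least 51): (a) 55 ≥ 51 — meets; (b) 56 ≥ 51 — meets.
  All elements met. The burden passes to the agency.
Stage 2 (agency, the preponderance of the evidence, weight is at least 51): (c) 51 ≥ 51 — meets; (d) 50 < 51 — fails.
  Stage 2 not carried; the agency fails its burden.
The contractor prevails.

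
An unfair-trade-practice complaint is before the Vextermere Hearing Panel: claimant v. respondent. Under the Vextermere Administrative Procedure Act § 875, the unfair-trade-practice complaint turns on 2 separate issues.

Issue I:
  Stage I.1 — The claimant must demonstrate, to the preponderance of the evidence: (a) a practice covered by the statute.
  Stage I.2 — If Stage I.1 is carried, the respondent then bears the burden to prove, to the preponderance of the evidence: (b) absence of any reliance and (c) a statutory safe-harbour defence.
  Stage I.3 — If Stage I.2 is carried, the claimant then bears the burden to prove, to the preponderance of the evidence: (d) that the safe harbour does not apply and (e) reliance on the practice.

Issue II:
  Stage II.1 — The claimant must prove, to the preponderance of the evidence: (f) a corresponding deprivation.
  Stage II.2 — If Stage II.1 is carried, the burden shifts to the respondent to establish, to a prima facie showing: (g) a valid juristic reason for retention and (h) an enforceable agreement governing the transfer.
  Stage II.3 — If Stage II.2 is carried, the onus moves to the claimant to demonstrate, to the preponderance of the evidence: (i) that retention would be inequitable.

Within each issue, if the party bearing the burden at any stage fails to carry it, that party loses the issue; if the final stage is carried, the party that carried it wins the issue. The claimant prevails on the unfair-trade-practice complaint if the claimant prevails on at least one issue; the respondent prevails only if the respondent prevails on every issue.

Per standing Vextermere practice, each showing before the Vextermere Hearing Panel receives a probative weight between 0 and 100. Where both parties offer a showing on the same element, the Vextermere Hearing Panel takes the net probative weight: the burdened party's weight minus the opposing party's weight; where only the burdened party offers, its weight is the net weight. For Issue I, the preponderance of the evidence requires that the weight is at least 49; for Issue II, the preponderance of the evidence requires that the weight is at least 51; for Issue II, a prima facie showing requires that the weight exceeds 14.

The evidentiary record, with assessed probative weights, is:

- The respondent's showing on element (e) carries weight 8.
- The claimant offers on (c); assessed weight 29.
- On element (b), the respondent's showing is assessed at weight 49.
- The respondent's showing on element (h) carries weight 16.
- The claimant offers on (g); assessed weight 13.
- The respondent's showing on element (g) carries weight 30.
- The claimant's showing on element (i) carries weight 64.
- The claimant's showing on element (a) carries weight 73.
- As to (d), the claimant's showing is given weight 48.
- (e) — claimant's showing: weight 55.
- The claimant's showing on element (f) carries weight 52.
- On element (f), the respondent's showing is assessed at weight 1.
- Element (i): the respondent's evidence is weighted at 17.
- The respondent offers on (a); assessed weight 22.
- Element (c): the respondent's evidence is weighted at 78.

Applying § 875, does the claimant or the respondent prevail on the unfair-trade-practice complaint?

respondent

— Issue I —
Stage I.1 (claimant, the preponderance of the evidence, weight is at least 49): (a) net 73−22=51 ≥ 49 — meets.
  Stage I.1 carried; the burden shifts to the respondent.
Stage I.2 (respondent, the preponderance of the evidence, weight is at least 49): (b) 49 ≥ 49 — meets; (c) net 78−29=49 ≥ 49 — meets.
  Stage I.2 is satisfied; the onus moves to the claimant.
Stage I.3 (claimant, the preponderance of the evidence, weight is at least 49): (d) 48 < 49 — fails; (e) net 55−8=47 < 49 — fails.
  Not every element is met, so the claimant fails to carry Stage I.3.
The respondent prevails on this issue.
— Issue II —
Stage II.1 — burden on claimant; standard: the preponderance of the evidence (weight is at least 51).
    (f): 52 − 1 = 51 ≥ 51 [met]
  The claimant carries Stage II.1; the respondent now bears the burden.
Stage II.2 — burden on respondent; standard: a prima facie showing (weight exceeds 14).
    (g): 30 − 13 = 17 > 14 [met]
    (h): 16 > 14 [met]
  The respondent carries Stage II.2; the claimant now bears the burden.
Stage II.3 — burden on claimant; standard: the preponderance of the evidence (weight is at least 51).
    (i): 64 − 17 = 47 < 51 [not met]
  Not every element is met, so the claimant fails to carry Stage II.3.
The analysis ends at Stage II.3; the respondent prevails on this issue.
Per-issue: Issue I → respondent; Issue II → respondent. The claimant must prevail on at least one issue; overall, the respondent prevails.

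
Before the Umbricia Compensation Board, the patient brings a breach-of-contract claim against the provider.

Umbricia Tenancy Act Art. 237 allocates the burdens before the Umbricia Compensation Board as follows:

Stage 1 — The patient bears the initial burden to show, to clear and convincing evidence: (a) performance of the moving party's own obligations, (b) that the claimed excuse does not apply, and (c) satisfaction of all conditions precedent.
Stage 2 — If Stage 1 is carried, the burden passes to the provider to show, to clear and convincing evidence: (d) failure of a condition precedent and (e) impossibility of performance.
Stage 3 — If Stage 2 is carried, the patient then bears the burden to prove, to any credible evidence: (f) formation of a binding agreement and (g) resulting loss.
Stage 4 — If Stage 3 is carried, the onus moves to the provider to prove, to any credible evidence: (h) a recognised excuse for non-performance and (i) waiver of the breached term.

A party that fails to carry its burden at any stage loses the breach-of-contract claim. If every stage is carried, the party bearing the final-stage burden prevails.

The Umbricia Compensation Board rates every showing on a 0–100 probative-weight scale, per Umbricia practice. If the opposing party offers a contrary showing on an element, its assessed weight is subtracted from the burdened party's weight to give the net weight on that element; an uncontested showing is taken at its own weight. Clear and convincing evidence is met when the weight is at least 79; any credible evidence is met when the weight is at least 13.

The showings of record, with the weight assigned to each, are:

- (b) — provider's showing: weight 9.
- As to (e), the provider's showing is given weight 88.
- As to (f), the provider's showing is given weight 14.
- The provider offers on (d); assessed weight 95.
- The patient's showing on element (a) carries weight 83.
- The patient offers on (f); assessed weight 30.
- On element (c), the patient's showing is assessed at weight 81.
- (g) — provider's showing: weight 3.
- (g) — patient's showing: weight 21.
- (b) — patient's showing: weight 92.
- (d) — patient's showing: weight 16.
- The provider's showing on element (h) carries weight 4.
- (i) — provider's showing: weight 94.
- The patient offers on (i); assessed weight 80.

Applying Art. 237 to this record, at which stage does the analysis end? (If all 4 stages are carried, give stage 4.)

stage 4

At Stage 1 the patient must meet clear and convincing evidence (weight is at least 79): on (a) the weight is 83, ≥ 79, so (a) meets the standard; on (b) the weight is 92 less the opposing 9 gives net 83, ≥ 79, so (b) meets the standard; on (c) the weight is 81, which does reach 79, so (c) meets the standard.
  Stage 1 carried; the burden shifts to the provider.
At Stage 2 the provider must meet clear and convincing evidence (weight is at least 79): on (d) the weight is 95 less the opposing 16 gives net 79, which does reach 79, so (d) meets the standard; on (e) the weight is 88, ≥ 79, so (e) meets the standard.
  The provider carries Stage 2; the patient now bears the burden.
At Stage 3 the patient must meet any credible evidence (weight is at least 13): on (f) the weight is 30 less the opposing 14 gives net 16, ≥ 13, so (f) meets the standard; on (g) the weight is 21 less the opposing 3 gives net 18, which does reach 13, so (g) meets the standard.
  The patient carries Stage 3; the provider now bears the burden.
At Stage 4 the provider must meet any credible evidence (weight is at least 13): on (h) the weight is 4, which does not reach 13, so (h) does not meet the standard; on (i) the weight is 94 less the opposing 80 gives net 14, ≥ 13, so (i) meets the standard.
  Not every element is met, so the provider fails to carry Stage 4.
The patient prevails.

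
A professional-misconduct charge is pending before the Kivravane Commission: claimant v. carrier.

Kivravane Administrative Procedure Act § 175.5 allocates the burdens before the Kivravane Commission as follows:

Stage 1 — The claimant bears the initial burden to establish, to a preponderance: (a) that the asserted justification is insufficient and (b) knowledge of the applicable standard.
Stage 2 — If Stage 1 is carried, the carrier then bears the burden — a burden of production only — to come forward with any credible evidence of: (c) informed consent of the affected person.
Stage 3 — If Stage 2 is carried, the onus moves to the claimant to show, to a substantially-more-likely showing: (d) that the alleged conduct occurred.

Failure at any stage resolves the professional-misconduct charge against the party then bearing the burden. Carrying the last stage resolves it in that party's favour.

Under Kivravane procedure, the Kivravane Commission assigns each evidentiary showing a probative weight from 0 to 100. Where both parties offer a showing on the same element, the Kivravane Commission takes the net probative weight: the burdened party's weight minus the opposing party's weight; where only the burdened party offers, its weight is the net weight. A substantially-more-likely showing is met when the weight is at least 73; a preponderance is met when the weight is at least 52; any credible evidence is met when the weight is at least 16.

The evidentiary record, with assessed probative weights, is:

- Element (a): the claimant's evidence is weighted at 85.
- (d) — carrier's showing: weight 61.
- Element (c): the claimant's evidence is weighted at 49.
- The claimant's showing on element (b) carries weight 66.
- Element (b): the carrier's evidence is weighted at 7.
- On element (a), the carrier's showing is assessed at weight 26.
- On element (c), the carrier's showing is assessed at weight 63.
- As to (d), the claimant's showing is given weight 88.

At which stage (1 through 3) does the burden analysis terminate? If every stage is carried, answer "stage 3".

stage 2

Stage 1 — burden on claimant; standard: a preponderance (weight is at least 52).
    (a): 85 − 26 = 59 ≥ 52 [met]
    (b): 66 − 7 = 59 ≥ 52 [met]
  Stage 1 carried; the burden shifts to the carrier.
Stage 2 — burden on carrier; standard: any credible evidence (weight is at least 16).
    (c): 63 − 49 = 14 < 16 [not met]
  Not every element is met, so the carrier fails to carry Stage 2.
The analysis ends at Stage 2; the claimant prevails.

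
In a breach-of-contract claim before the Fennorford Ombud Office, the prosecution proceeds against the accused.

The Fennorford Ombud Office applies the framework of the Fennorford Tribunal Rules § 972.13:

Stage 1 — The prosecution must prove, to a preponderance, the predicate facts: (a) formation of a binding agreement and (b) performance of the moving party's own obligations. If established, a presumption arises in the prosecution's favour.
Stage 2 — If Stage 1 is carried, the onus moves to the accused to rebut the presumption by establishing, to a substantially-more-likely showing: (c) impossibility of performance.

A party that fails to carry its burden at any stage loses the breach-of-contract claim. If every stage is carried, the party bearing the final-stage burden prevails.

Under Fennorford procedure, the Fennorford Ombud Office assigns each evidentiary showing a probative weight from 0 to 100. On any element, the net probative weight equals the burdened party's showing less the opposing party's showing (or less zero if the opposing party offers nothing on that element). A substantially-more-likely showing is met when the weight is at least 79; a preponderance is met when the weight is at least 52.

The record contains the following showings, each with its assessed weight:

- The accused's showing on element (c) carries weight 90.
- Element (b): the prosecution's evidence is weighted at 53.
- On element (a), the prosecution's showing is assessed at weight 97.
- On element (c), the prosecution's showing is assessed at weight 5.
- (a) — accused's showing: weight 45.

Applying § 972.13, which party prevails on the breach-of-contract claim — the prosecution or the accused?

accused

Stage 1 — burden on prosecution; standard: a preponderance (weight is at least 52).
    (a): 97 − 45 = 52 ≥ 52 [met]
    (b): 53 ≥ 52 [met]
  Stage 1 carried; the burden shifts to the accused.
Stage 2 — burden on accused; standard: a substantially-more-likely showing (weight is at least 79).
    (c): 90 − 5 = 85 ≥ 79 [met]
  Stage 2 carried; the final stage is satisfied.
Every stage carried; the accused prevails.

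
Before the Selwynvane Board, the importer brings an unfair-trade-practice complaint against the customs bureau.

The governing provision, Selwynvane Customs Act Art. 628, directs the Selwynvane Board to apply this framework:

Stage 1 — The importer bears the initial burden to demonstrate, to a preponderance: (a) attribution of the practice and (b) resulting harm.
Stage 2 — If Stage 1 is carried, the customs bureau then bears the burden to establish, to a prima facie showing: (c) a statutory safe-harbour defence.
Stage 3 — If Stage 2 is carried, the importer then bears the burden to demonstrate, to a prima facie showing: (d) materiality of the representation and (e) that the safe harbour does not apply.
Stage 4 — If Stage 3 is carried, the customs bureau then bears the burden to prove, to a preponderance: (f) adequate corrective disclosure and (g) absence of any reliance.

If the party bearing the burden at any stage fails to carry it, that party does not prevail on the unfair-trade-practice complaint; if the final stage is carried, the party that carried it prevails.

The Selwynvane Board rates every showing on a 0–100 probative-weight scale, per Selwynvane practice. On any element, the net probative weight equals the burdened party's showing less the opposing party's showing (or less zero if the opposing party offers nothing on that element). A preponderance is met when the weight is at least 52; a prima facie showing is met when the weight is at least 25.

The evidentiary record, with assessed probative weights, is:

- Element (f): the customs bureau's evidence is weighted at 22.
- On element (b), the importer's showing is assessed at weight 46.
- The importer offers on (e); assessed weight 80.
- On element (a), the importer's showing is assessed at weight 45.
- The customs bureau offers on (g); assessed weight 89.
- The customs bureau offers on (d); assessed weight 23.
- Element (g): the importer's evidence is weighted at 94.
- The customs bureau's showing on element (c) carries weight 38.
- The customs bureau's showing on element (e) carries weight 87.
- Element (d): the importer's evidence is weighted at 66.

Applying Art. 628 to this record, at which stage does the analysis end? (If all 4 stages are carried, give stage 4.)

Stage 1 — burden on importer; standard: a preponderance (weight is at least 52).
    (a): 45 < 52 [not met]
    (b): 46 < 52 [not met]
  Stage 1 not carried; the importer fails its burden.
The analysis ends at Stage 1; the customs bureau prevails.

stage 1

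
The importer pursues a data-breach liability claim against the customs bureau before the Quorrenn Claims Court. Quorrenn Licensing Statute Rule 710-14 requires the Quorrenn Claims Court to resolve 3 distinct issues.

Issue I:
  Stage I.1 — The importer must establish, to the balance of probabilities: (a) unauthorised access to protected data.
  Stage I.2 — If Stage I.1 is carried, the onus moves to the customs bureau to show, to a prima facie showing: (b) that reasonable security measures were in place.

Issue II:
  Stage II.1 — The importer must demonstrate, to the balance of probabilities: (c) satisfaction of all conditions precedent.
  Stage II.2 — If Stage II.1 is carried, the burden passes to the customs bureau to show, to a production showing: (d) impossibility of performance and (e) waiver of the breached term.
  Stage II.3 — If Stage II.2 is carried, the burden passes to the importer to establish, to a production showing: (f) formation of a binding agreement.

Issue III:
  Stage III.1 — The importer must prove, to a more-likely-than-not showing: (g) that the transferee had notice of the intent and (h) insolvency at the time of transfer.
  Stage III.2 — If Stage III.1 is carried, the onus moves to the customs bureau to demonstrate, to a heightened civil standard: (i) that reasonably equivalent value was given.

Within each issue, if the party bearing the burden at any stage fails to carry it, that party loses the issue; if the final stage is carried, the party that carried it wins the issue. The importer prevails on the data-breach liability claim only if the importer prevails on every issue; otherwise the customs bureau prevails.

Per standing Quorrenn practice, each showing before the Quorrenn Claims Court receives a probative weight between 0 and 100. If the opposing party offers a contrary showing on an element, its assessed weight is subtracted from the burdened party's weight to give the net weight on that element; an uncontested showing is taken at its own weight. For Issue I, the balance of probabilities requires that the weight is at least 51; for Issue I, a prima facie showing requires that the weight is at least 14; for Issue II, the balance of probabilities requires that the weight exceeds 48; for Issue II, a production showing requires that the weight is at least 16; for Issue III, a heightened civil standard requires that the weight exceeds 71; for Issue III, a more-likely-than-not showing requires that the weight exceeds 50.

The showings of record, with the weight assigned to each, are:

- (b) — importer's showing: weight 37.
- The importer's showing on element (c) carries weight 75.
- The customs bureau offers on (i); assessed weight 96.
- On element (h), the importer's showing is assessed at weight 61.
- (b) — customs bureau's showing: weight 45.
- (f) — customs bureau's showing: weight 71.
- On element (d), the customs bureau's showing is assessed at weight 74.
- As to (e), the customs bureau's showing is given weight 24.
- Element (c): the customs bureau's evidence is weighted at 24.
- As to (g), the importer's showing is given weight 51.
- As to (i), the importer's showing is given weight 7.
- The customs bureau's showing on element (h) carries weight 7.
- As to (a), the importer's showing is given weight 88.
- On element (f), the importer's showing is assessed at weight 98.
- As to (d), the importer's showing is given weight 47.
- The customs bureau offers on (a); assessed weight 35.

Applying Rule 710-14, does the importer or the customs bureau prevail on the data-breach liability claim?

— Issue I —
Stage I.1 — burden on importer; standard: the balance of probabilities (weight is at least 51).
    (a): 88 − 35 = 53 ≥ 51 [met]
  Stage I.1 is satisfied; the onus moves to the customs bureau.
Stage I.2 — burden on customs bureau; standard: a prima facie showing (weight is at least 14).
    (b): 45 − 37 = 8 < 14 [not met]
  Not every element is met, so the customs bureau fails to carry Stage I.2.
So the importer prevails on this issue.
— Issue II —
Stage II.1 (importer, the balance of probabilities, weight exceeds 48): (c) net 75−24=51 > 48 — meets.
  Stage II.1 carried; the burden shifts to the customs bureau.
Stage II.2 (customs bureau, a production showing, weight is at least 16): (d) net 74−47=27 ≥ 16 — meets; (e) 24 ≥ 16 — meets.
  All elements met. The burden passes to the importer.
Stage II.3 (importer, a production showing, weight is at least 16): (f) net 98−71=27 ≥ 16 — meets.
  Stage II.3 carried; the final stage is satisfied.
With every stage satisfied, the importer prevails on this issue.
— Issue III —
At Stage III.1 the importer must meet a more-likely-than-not showing (weight exceeds 50): on (g) the weight is 51, which does exceed 50, so (g) meets the standard; on (h) the weight is 61 less the opposing 7 gives net 54, > 50, so (h) meets the standard.
  Stage III.1 carried; the burden shifts to the customs bureau.
At Stage III.2 the customs bureau must meet a heightened civil standard (weight exceeds 71): on (i) the weight is 96 less the opposing 7 gives net 89, which does exceed 71, so (i) meets the standard.
  The customs bureau carries the last stage.
With every stage satisfied, the customs bureau prevails on this issue.
Per-issue: Issue I → importer; Issue II → importer; Issue III → customs bureau. The importer must prevail on every issue; overall, the customs bureau prevails.

customs bureau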